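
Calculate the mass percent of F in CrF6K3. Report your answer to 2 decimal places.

40.24%

Molar mass = 1(52.00) + 6(19.00) + 3(39.10) = 283.300 g/mol
Mass of F per mole = 6 × 19.00 = 114.000 g
% F = 114.000 / 283.300 × 100 = 40.24%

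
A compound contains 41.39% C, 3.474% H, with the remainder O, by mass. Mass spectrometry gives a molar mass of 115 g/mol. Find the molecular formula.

C4H4O4

Assume 100 g: 41.39 g C, 3.474 g H, 55.136 g O.
Moles — C: 41.39 / 12.01 = 3.446 mol; H: 3.474 / 1.008 = 3.446 mol; O: 55.136 / 16.00 = 3.446 mol
Ratios (÷ 3.446): C 1.000, H 1.000, O 1.000
→ CHO
Empirical-formula mass = 29.02 g/mol
n = 115 / 29.02 = 3.96 ≈ 4
Molecular formula = (CHO)×4 = C4H4O4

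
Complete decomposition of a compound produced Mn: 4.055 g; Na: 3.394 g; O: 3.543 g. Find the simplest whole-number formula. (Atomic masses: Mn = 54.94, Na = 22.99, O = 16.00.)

Moles — Mn: 4.055 / 54.94 = 0.07381 mol; Na: 3.394 / 22.99 = 0.1476 mol; O: 3.543 / 16.00 = 0.2214 mol
Divide by the smallest (0.07381 mol Mn): Mn 1.000, Na 2.000, O 3.000
≈ 1:2:3 → MnNa2O3

MnNa2O3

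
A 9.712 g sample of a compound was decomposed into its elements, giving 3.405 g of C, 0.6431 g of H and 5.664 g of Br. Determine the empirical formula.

C: 3.405 g ÷ 12.01 g/mol = 0.2835 mol
H: 0.6431 g ÷ 1.008 g/mol = 0.638 mol
Br: 5.664 g ÷ 79.90 g/mol = 0.07089 mol
Smallest is Br at 0.07089 mol; normalising gives C 3.999, H 9.000, Br 1.000
≈ 4:9:1 → C4H9Br

C4H9Br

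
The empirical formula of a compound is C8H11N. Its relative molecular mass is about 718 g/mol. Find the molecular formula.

C48H66N6

Empirical-formula mass = 121.18 g/mol
n = 718 / 121.18 = 5.93 ≈ 6
Molecular formula = (C8H11N)6 = C48H66N6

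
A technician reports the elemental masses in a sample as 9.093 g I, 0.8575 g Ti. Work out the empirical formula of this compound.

I4Ti

I: 9.093 g ÷ 126.90 g/mol = 0.07165 mol
Ti: 0.8575 g ÷ 47.87 g/mol = 0.01791 mol
Smallest is Ti at 0.01791 mol; normalising gives I 4.000, Ti 1.000
≈ 4:1 → I4Ti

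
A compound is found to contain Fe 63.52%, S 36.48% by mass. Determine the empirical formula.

FeS

Assume 100 g: 63.52 g Fe, 36.48 g S.
n(Fe) = 63.52/55.85 = 1.137, n(S) = 36.48/32.07 = 1.138
Divide by the smallest (1.137 mol Fe): Fe 1.000, S 1.000
→ FeS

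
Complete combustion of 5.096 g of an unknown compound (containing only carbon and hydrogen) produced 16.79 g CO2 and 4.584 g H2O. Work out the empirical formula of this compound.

mol C = 16.79 / 44.01 = 0.3815; mass C = 0.3815 × 12.01 = 4.582 g
mol H = 2 × (4.584 / 18.02) = 0.5088; mass H = 0.5088 × 1.008 = 0.5128 g
Ratios (÷ 0.3815): C 1.000, H 1.334
×3: C 3.00, H 4.00 → C3H4

C3H4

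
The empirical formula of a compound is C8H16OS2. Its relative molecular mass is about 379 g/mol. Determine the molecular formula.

Empirical-formula mass = 192.35 g/mol
n = 379 / 192.35 = 1.97 ≈ 2
Molecular formula = (C8H16OS2)2 = C16H32O2S4

C16H32O2S4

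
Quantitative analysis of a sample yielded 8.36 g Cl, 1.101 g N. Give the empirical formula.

Cl3N

n(Cl) = 8.36/35.45 = 0.2358, n(N) = 1.101/14.01 = 0.07859
Ratios (÷ 0.07859): Cl 3.001, N 1.000
≈ 3:1 → Cl3N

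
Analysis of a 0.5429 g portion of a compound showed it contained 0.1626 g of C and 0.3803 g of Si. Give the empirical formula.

CSi

C: 0.1626 g ÷ 12.01 g/mol = 0.01354 mol
Si: 0.3803 g ÷ 28.09 g/mol = 0.01354 mol
Ratios (÷ 0.01354): C 1.000, Si 1.000
→ CSi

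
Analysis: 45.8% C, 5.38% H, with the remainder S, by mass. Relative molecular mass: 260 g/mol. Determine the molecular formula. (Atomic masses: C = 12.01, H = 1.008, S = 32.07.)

Assume 100 g: 45.8 g C, 5.38 g H, 48.82 g S.
C: 45.8 g ÷ 12.01 g/mol = 3.813 mol
H: 5.38 g ÷ 1.008 g/mol = 5.337 mol
S: 48.82 g ÷ 32.07 g/mol = 1.522 mol
Divide by the smallest (1.522 mol S): C 2.505, H 3.506, S 1.000
Scaling by 2: C 5.01, H 7.01, S 2.00 → C5H7S2
Empirical-formula mass = 131.25 g/mol
n = 260 / 131.25 = 1.98 ≈ 2
Molecular formula = (C5H7S2)×2 = C10H14S4

C10H14S4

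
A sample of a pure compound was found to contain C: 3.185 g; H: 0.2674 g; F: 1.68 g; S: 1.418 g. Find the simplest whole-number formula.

C6H6F2S

Moles — C: 3.185 / 12.01 = 0.2652 mol; H: 0.2674 / 1.008 = 0.2653 mol; F: 1.68 / 19.00 = 0.08842 mol; S: 1.418 / 32.07 = 0.04422 mol
Divide by the smallest (0.04422 mol S): C 5.998, H 6.000, F 2.000, S 1.000
Ratio ≈ 6:6:2:1, so the empirical formula is C6H6F2S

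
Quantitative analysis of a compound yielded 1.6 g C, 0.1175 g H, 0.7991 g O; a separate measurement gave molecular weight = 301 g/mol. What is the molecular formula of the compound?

C: 1.6 g ÷ 12.01 g/mol = 0.1332 mol
H: 0.1175 g ÷ 1.008 g/mol = 0.1166 mol
O: 0.7991 g ÷ 16.00 g/mol = 0.04994 mol
Ratios (÷ 0.04994): C 2.667, H 2.334, O 1.000
Multiply by 3: C 8.00, H 7.00, O 3.00 → C8H7O3
Empirical-formula mass = 151.14 g/mol
n = 301 / 151.14 = 1.99 ≈ 2
Molecular formula = (C8H7O3)×2 = C16H14O6

C16H14O6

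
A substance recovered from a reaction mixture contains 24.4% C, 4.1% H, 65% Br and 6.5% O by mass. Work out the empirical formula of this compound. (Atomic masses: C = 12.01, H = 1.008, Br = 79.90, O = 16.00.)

C5H10Br2O

Assume 100 g: 24.4 g C, 4.1 g H, 65 g Br, 6.5 g O.
n(C) = 24.4/12.01 = 2.032, n(H) = 4.1/1.008 = 4.067, n(Br) = 65/79.90 = 0.8135, n(O) = 6.5/16.00 = 0.4062
Ratios (÷ 0.4062): C 5.001, H 10.012, Br 2.003, O 1.000
→ C5H10Br2O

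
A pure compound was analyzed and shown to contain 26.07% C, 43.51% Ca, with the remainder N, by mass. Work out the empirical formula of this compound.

C2CaN2

Assume 100 g: 26.07 g C, 43.51 g Ca, 30.42 g N.
Moles — C: 26.07 / 12.01 = 2.171 mol; Ca: 43.51 / 40.08 = 1.086 mol; N: 30.42 / 14.01 = 2.171 mol
Divide by the smallest (1.086 mol Ca): C 2.000, Ca 1.000, N 2.000
→ C2CaN2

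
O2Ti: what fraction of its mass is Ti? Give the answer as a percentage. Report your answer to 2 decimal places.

59.93%

Molar mass = 2(16.00) + 1(47.87) = 79.870 g/mol
Mass of Ti per mole = 1 × 47.87 = 47.870 g
% Ti = 47.870 / 79.870 × 100 = 59.93%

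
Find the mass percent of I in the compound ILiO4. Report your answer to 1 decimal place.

64.1%

Molar mass = 1(126.90) + 1(6.94) + 4(16.00) = 197.840 g/mol
Mass of I per mole = 1 × 126.90 = 126.900 g
% I = 126.900 / 197.840 × 100 = 64.1%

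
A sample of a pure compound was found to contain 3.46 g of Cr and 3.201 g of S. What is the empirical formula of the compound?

Cr2S3

Cr: 3.46 g ÷ 52.00 g/mol = 0.06654 mol
S: 3.201 g ÷ 32.07 g/mol = 0.09981 mol
Divide by the smallest (0.06654 mol Cr): Cr 1.000, S 1.500
Scaling by 2: Cr 2.00, S 3.00 → Cr2S3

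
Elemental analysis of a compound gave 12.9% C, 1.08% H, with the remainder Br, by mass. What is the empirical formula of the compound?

CHBr

Assume 100 g: 12.9 g C, 1.08 g H, 86.02 g Br.
Moles — C: 12.9 / 12.01 = 1.074 mol; H: 1.08 / 1.008 = 1.071 mol; Br: 86.02 / 79.90 = 1.077 mol
Divide by the smallest (1.071 mol H): C 1.002, H 1.000, Br 1.005
→ CHBr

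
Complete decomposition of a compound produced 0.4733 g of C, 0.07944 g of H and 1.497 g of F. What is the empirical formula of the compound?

n(C) = 0.4733/12.01 = 0.03941, n(H) = 0.07944/1.008 = 0.07881, n(F) = 1.497/19.00 = 0.07879
Ratios (÷ 0.03941): C 1.000, H 2.000, F 1.999
→ CH2F2

CH2F2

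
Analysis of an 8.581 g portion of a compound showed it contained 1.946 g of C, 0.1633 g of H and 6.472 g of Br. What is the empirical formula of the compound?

Moles — C: 1.946 / 12.01 = 0.162 mol; H: 0.1633 / 1.008 = 0.162 mol; Br: 6.472 / 79.90 = 0.081 mol
Ratios (÷ 0.081): C 2.000, H 2.000, Br 1.000
Ratio ≈ 2:2:1, so the empirical formula is C2H2Br

C2H2Br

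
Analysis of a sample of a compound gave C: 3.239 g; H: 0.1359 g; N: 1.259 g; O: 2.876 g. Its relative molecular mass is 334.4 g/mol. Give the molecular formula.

C12H6N4O8

C: 3.239 g ÷ 12.01 g/mol = 0.2697 mol
H: 0.1359 g ÷ 1.008 g/mol = 0.1348 mol
N: 1.259 g ÷ 14.01 g/mol = 0.08986 mol
O: 2.876 g ÷ 16.00 g/mol = 0.1797 mol
Smallest is N at 0.08986 mol; normalising gives C 3.001, H 1.500, N 1.000, O 2.000
×2: C 6.00, H 3.00, N 2.00, O 4.00 → C6H3N2O4
Empirical-formula mass = 167.10 g/mol
n = 334.4 / 167.10 = 2.00 ≈ 2
Molecular formula = (C6H3N2O4)×2 = C12H6N4O8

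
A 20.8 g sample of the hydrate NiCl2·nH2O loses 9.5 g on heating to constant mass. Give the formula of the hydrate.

NiCl2·6H2O

Mass of anhydrous NiCl2 = 20.8 − 9.5 = 11.3 g
mol H2O = 9.5 / 18.02 = 0.5272
Molar mass of NiCl2 = 129.59 g/mol → mol NiCl2 = 11.3 / 129.59 = 0.0872
n = 0.5272 / 0.0872 = 6.05 ≈ 6 → NiCl2·6H2O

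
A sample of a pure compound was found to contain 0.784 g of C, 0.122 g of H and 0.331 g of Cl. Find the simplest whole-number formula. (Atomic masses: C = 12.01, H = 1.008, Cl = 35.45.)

C7H13Cl

C: 0.784 g ÷ 12.01 g/mol = 0.06528 mol
H: 0.122 g ÷ 1.008 g/mol = 0.121 mol
Cl: 0.331 g ÷ 35.45 g/mol = 0.009337 mol
Divide by the smallest (0.009337 mol Cl): C 6.991, H 12.962, Cl 1.000
≈ 7:13:1 → C7H13Cl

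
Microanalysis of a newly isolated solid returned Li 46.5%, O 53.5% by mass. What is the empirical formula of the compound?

Li2O

Assume 100 g: 46.5 g Li, 53.5 g O.
Li: 46.5 g ÷ 6.94 g/mol = 6.7 mol
O: 53.5 g ÷ 16.00 g/mol = 3.344 mol
Ratios (÷ 3.344): Li 2.004, O 1.000
≈ 2:1 → Li2O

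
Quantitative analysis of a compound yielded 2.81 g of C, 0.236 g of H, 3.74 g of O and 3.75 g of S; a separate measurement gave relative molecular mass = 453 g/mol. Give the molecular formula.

C10H10O10S5

n(C) = 2.81/12.01 = 0.234, n(H) = 0.236/1.008 = 0.2341, n(O) = 3.74/16.00 = 0.2338, n(S) = 3.75/32.07 = 0.1169
Ratios (÷ 0.1169): C 2.001, H 2.002, O 1.999, S 1.000
≈ 2:2:2:1 → C2H2O2S
Empirical-formula mass = 90.11 g/mol
n = 453 / 90.11 = 5.03 ≈ 5
Molecular formula = (C2H2O2S)×5 = C10H10O10S5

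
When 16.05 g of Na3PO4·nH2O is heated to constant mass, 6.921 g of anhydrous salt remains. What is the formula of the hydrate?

Na3PO4·12H2O

Mass of water lost = 16.05 − 6.921 = 9.129 g → 9.129 / 18.02 = 0.5066 mol H2O
Molar mass of Na3PO4 = 163.94 g/mol → mol Na3PO4 = 6.921 / 163.94 = 0.04222
n = 0.5066 / 0.04222 = 12.00 ≈ 12 → Na3PO4·12H2O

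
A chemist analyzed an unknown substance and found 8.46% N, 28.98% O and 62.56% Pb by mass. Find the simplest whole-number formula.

N2O6Pb

Assume 100 g: 8.46 g N, 28.98 g O, 62.56 g Pb.
Moles — N: 8.46 / 14.01 = 0.6039 mol; O: 28.98 / 16.00 = 1.811 mol; Pb: 62.56 / 207.2 = 0.3019 mol
Smallest is Pb at 0.3019 mol; normalising gives N 2.000, O 5.999, Pb 1.000
→ N2O6Pb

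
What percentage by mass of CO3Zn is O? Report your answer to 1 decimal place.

Molar mass = 1(12.01) + 3(16.00) + 1(65.38) = 125.390 g/mol
Mass of O per mole = 3 × 16.00 = 48.000 g
% O = 48.000 / 125.390 × 100 = 38.3%

38.3%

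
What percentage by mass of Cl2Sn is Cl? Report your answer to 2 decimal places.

37.39%

Molar mass = 2(35.45) + 1(118.71) = 189.610 g/mol
Mass of Cl per mole = 2 × 35.45 = 70.900 g
% Cl = 70.900 / 189.610 × 100 = 37.39%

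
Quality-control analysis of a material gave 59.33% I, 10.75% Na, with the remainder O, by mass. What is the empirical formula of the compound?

Assume 100 g: 59.33 g I, 10.75 g Na, 29.92 g O.
n(I) = 59.33/126.90 = 0.4675, n(Na) = 10.75/22.99 = 0.4676, n(O) = 29.92/16.00 = 1.87
Divide by the smallest (0.4675 mol I): I 1.000, Na 1.000, O 4.000
≈ 1:1:4 → INaO4

INaO4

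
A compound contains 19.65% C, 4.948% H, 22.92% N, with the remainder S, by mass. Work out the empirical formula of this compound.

Assume 100 g: 19.65 g C, 4.948 g H, 22.92 g N, 52.482 g S.
C: 19.65 g ÷ 12.01 g/mol = 1.636 mol
H: 4.948 g ÷ 1.008 g/mol = 4.909 mol
N: 22.92 g ÷ 14.01 g/mol = 1.636 mol
S: 52.482 g ÷ 32.07 g/mol = 1.636 mol
Smallest is N at 1.636 mol; normalising gives C 1.000, H 3.000, N 1.000, S 1.000
→ CH3NS

CH3NS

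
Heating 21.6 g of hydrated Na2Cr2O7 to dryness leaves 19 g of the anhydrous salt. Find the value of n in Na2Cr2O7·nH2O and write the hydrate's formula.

Mass of water lost = 21.6 − 19 = 2.6 g → 2.6 / 18.02 = 0.1443 mol H2O
Molar mass of Na2Cr2O7 = 261.98 g/mol → mol Na2Cr2O7 = 19 / 261.98 = 0.07252
n = 0.1443 / 0.07252 = 1.99 ≈ 2 → Na2Cr2O7·2H2O

Na2Cr2O7·2H2O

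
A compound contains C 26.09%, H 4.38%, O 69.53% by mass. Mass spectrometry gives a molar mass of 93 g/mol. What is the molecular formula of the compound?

Assume 100 g: 26.09 g C, 4.38 g H, 69.53 g O.
Moles — C: 26.09 / 12.01 = 2.172 mol; H: 4.38 / 1.008 = 4.345 mol; O: 69.53 / 16.00 = 4.346 mol
Smallest is C at 2.172 mol; normalising gives C 1.000, H 2.000, O 2.000
→ CH2O2
Empirical-formula mass = 46.03 g/mol
n = 93 / 46.03 = 2.02 ≈ 2
Molecular formula = (CH2O2)×2 = C2H4O4

C2H4O4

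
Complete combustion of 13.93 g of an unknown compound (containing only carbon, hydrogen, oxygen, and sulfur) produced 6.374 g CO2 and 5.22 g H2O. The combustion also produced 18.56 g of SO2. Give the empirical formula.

mol C = 6.374 / 44.01 = 0.1448; mass C = 0.1448 × 12.01 = 1.739 g
mol H = 2 × (5.22 / 18.02) = 0.5794; mass H = 0.5794 × 1.008 = 0.5840 g
mol S = 18.56 / 64.07 = 0.2897; mass S = 9.290 g
mass O = 13.93 − (11.61) = 2.316 g → mol O = 0.1448
Divide by the smallest (0.1448 mol O): C 1.000, H 4.002, O 1.000, S 2.001
→ CH4OS2

CH4OS2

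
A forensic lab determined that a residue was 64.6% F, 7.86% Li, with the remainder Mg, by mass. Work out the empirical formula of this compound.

F3LiMg

Assume 100 g: 64.6 g F, 7.86 g Li, 27.54 g Mg.
n(F) = 64.6/19.00 = 3.4, n(Li) = 7.86/6.94 = 1.133, n(Mg) = 27.54/24.31 = 1.133
Divide by the smallest (1.133 mol Li): F 3.002, Li 1.000, Mg 1.000
→ F3LiMg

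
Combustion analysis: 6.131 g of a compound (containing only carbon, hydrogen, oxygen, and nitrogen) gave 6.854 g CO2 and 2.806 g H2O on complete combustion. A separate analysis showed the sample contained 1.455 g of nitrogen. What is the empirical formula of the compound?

C3H6N2O3

mol C = 6.854 / 44.01 = 0.1557; mass C = 0.1557 × 12.01 = 1.870 g
mol H = 2 × (2.806 / 18.02) = 0.3114; mass H = 0.3114 × 1.008 = 0.3139 g
mol N = 1.455 / 14.01 = 0.1039
mass O = 6.131 − (3.639) = 2.492 g → mol O = 0.1557
Ratios (÷ 0.1039): C 1.500, H 2.999, N 1.000, O 1.499
Multiply by 2: C 3.00, H 6.00, N 2.00, O 3.00 → C3H6N2O3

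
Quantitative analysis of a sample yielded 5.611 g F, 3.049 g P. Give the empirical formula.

F3P

F: 5.611 g ÷ 19.00 g/mol = 0.2953 mol
P: 3.049 g ÷ 30.97 g/mol = 0.09845 mol
Smallest is P at 0.09845 mol; normalising gives F 3.000, P 1.000
→ F3P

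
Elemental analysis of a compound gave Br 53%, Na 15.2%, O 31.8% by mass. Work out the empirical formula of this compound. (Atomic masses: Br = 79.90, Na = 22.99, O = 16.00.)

Assume 100 g: 53 g Br, 15.2 g Na, 31.8 g O.
Moles — Br: 53 / 79.90 = 0.6633 mol; Na: 15.2 / 22.99 = 0.6612 mol; O: 31.8 / 16.00 = 1.988 mol
Divide by the smallest (0.6612 mol Na): Br 1.003, Na 1.000, O 3.006
≈ 1:1:3 → BrNaO3

BrNaO3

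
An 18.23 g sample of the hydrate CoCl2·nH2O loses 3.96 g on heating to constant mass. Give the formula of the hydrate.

CoCl2·2H2O

Mass of anhydrous CoCl2 = 18.23 − 3.96 = 14.27 g
mol H2O = 3.96 / 18.02 = 0.2198
Molar mass of CoCl2 = 129.83 g/mol → mol CoCl2 = 14.27 / 129.83 = 0.1099
n = 0.2198 / 0.1099 = 2.00 ≈ 2 → CoCl2·2H2O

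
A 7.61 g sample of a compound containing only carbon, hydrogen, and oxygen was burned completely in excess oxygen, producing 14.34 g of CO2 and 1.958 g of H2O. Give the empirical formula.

C3H2O2

mol C = 14.34 / 44.01 = 0.3258; mass C = 0.3258 × 12.01 = 3.913 g
mol H = 2 × (1.958 / 18.02) = 0.2173; mass H = 0.2173 × 1.008 = 0.2191 g
mass O = 7.61 − (4.132) = 3.478 g → mol O = 0.2174
Divide by the smallest (0.2173 mol H): C 1.499, H 1.000, O 1.000
Multiply by 2: C 3.00, H 2.00, O 2.00 → C3H2O2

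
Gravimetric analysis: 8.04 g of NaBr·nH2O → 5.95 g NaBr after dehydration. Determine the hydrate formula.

NaBr·2H2O

Mass of water lost = 8.04 − 5.95 = 2.09 g → 2.09 / 18.02 = 0.116 mol H2O
Molar mass of NaBr = 102.89 g/mol → mol NaBr = 5.95 / 102.89 = 0.05783
n = 0.116 / 0.05783 = 2.01 ≈ 2 → NaBr·2H2O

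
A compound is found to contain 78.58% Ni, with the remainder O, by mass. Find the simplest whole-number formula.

NiO

Assume 100 g: 78.58 g Ni, 21.42 g O.
Ni: 78.58 g ÷ 58.69 g/mol = 1.339 mol
O: 21.42 g ÷ 16.00 g/mol = 1.339 mol
Ratios (÷ 1.339): Ni 1.000, O 1.000
≈ 1:1 → NiO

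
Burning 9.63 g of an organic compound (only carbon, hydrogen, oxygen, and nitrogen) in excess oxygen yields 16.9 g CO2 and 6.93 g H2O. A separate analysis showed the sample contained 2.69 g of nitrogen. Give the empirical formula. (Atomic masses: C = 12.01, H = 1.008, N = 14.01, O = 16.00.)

mol C = 16.9 / 44.01 = 0.3840; mass C = 0.3840 × 12.01 = 4.612 g
mol H = 2 × (6.93 / 18.02) = 0.7691; mass H = 0.7691 × 1.008 = 0.7753 g
mol N = 2.69 / 14.01 = 0.1920
mass O = 9.63 − (8.077) = 1.553 g → mol O = 0.09705
Ratios (÷ 0.09705): C 3.957, H 7.925, N 1.978, O 1.000
Ratio ≈ 4:8:2:1, so the empirical formula is C4H8N2O

C4H8N2O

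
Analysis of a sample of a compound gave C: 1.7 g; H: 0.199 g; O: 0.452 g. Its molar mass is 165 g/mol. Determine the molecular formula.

C10H14O2

n(C) = 1.7/12.01 = 0.1415, n(H) = 0.199/1.008 = 0.1974, n(O) = 0.452/16.00 = 0.02825
Smallest is O at 0.02825 mol; normalising gives C 5.011, H 6.988, O 1.000
→ C5H7O
Empirical-formula mass = 83.11 g/mol
n = 165 / 83.11 = 1.99 ≈ 2
Molecular formula = (C5H7O)×2 = C10H14O2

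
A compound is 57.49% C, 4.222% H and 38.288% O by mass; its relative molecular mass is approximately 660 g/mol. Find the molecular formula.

Assume 100 g: 57.49 g C, 4.222 g H, 38.288 g O.
C: 57.49 g ÷ 12.01 g/mol = 4.787 mol
H: 4.222 g ÷ 1.008 g/mol = 4.188 mol
O: 38.288 g ÷ 16.00 g/mol = 2.393 mol
Smallest is O at 2.393 mol; normalising gives C 2.000, H 1.750, O 1.000
Multiply by 4: C 8.00, H 7.00, O 4.00 → C8H7O4
Empirical-formula mass = 167.14 g/mol
n = 660 / 167.14 = 3.95 ≈ 4
Molecular formula = (C8H7O4)×4 = C32H28O16

C32H28O16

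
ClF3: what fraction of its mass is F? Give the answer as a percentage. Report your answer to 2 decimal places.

61.65%

Molar mass = 1(35.45) + 3(19.00) = 92.450 g/mol
Mass of F per mole = 3 × 19.00 = 57.000 g
% F = 57.000 / 92.450 × 100 = 61.65%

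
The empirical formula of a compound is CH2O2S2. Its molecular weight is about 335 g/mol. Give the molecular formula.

C3H6O6S6

Empirical-formula mass = 110.17 g/mol
n = 335 / 110.17 = 3.04 ≈ 3
Molecular formula = (CH2O2S2)3 = C3H6O6S6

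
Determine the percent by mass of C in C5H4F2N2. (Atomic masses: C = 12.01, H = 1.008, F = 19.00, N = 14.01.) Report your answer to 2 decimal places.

46.16%

Molar mass = 5(12.01) + 4(1.008) + 2(19.00) + 2(14.01) = 130.102 g/mol
Mass of C per mole = 5 × 12.01 = 60.050 g
% C = 60.050 / 130.102 × 100 = 46.16%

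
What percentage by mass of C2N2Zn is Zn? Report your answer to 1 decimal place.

55.7%

Molar mass = 2(12.01) + 2(14.01) + 1(65.38) = 117.420 g/mol
Mass of Zn per mole = 1 × 65.38 = 65.380 g
% Zn = 65.380 / 117.420 × 100 = 55.7%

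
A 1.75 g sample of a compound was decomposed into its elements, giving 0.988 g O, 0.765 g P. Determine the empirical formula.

O: 0.988 g ÷ 16.00 g/mol = 0.06175 mol
P: 0.765 g ÷ 30.97 g/mol = 0.0247 mol
Smallest is P at 0.0247 mol; normalising gives O 2.500, P 1.000
Multiply by 2: O 5.00, P 2.00 → O5P2

O5P2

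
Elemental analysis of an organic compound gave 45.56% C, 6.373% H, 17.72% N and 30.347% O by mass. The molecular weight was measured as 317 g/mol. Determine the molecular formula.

Assume 100 g: 45.56 g C, 6.373 g H, 17.72 g N, 30.347 g O.
n(C) = 45.56/12.01 = 3.794, n(H) = 6.373/1.008 = 6.322, n(N) = 17.72/14.01 = 1.265, n(O) = 30.347/16.00 = 1.897
Divide by the smallest (1.265 mol N): C 2.999, H 4.999, N 1.000, O 1.500
Multiply by 2: C 6.00, H 10.00, N 2.00, O 3.00 → C6H10N2O3
Empirical-formula mass = 158.16 g/mol
n = 317 / 158.16 = 2.00 ≈ 2
Molecular formula = (C6H10N2O3)×2 = C12H20N4O6

C12H20N4O6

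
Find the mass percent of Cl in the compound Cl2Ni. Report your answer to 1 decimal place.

Molar mass = 2(35.45) + 1(58.69) = 129.590 g/mol
Mass of Cl per mole = 2 × 35.45 = 70.900 g
% Cl = 70.900 / 129.590 × 100 = 54.7%

54.7%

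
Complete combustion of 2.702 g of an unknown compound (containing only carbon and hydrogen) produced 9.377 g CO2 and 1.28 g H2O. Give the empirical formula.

C3H2

mol C = 9.377 / 44.01 = 0.2131; mass C = 0.2131 × 12.01 = 2.559 g
mol H = 2 × (1.28 / 18.02) = 0.1421; mass H = 0.1421 × 1.008 = 0.1432 g
Ratios (÷ 0.1421): C 1.500, H 1.000
Multiply by 2: C 3.00, H 2.00 → C3H2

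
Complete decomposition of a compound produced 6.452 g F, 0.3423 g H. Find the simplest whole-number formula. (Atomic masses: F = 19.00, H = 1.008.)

F: 6.452 g ÷ 19.00 g/mol = 0.3396 mol
H: 0.3423 g ÷ 1.008 g/mol = 0.3396 mol
Smallest is F at 0.3396 mol; normalising gives F 1.000, H 1.000
Ratio ≈ 1:1, so the empirical formula is FH

FH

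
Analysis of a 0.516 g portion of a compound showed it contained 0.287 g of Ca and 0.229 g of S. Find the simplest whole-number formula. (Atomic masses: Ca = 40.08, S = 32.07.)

CaS

Moles — Ca: 0.287 / 40.08 = 0.007161 mol; S: 0.229 / 32.07 = 0.007141 mol
Smallest is S at 0.007141 mol; normalising gives Ca 1.003, S 1.000
→ CaS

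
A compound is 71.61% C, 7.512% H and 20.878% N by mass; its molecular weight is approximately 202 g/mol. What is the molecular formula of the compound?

C12H15N3

Assume 100 g: 71.61 g C, 7.512 g H, 20.878 g N.
C: 71.61 g ÷ 12.01 g/mol = 5.963 mol
H: 7.512 g ÷ 1.008 g/mol = 7.452 mol
N: 20.878 g ÷ 14.01 g/mol = 1.49 mol
Ratios (÷ 1.49): C 4.001, H 5.001, N 1.000
→ C4H5N
Empirical-formula mass = 67.09 g/mol
n = 202 / 67.09 = 3.01 ≈ 3
Molecular formula = (C4H5N)×3 = C12H15N3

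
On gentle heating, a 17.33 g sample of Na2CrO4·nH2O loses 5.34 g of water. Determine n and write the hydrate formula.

Na2CrO4·4H2O

Mass of anhydrous Na2CrO4 = 17.33 − 5.34 = 11.99 g
mol H2O = 5.34 / 18.02 = 0.2963
Molar mass of Na2CrO4 = 161.98 g/mol → mol Na2CrO4 = 11.99 / 161.98 = 0.07402
n = 0.2963 / 0.07402 = 4.00 ≈ 4 → Na2CrO4·4H2O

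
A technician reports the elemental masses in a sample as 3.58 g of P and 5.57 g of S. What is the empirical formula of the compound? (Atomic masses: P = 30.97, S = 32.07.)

Moles — P: 3.58 / 30.97 = 0.1156 mol; S: 5.57 / 32.07 = 0.1737 mol
Smallest is P at 0.1156 mol; normalising gives P 1.000, S 1.502
Multiply by 2: P 2.00, S 3.00 → P2S3

P2S3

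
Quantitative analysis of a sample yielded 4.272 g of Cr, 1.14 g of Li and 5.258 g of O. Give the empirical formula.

CrLi2O4

n(Cr) = 4.272/52.00 = 0.08215, n(Li) = 1.14/6.94 = 0.1643, n(O) = 5.258/16.00 = 0.3286
Smallest is Cr at 0.08215 mol; normalising gives Cr 1.000, Li 1.999, O 4.000
≈ 1:2:4 → CrLi2O4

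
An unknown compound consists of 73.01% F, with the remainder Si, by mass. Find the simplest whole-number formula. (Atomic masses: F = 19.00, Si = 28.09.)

F4Si

Assume 100 g: 73.01 g F, 26.99 g Si.
Moles — F: 73.01 / 19.00 = 3.843 mol; Si: 26.99 / 28.09 = 0.9608 mol
Smallest is Si at 0.9608 mol; normalising gives F 3.999, Si 1.000
≈ 4:1 → F4Si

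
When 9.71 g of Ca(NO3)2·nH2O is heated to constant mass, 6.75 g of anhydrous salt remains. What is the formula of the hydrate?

Mass of water lost = 9.71 − 6.75 = 2.96 g → 2.96 / 18.02 = 0.1643 mol H2O
Molar mass of Ca(NO3)2 = 164.10 g/mol → mol Ca(NO3)2 = 6.75 / 164.10 = 0.04113
n = 0.1643 / 0.04113 = 3.99 ≈ 4 → Ca(NO3)2·4H2O

Ca(NO3)2·4H2O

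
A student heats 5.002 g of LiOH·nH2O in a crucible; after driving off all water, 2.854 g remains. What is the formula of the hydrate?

Mass of water lost = 5.002 − 2.854 = 2.148 g → 2.148 / 18.02 = 0.1192 mol H2O
Molar mass of LiOH = 23.95 g/mol → mol LiOH = 2.854 / 23.95 = 0.1192
n = 0.1192 / 0.1192 = 1.00 ≈ 1 → LiOH·H2O

LiOH·H2O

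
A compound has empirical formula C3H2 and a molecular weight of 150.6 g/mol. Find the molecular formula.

C12H8

Empirical-formula mass = 38.05 g/mol
n = 150.6 / 38.05 = 3.96 ≈ 4
Molecular formula = (C3H2)4 = C12H8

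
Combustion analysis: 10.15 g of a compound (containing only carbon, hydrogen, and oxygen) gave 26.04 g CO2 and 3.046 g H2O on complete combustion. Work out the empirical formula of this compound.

C7H4O2

mol C = 26.04 / 44.01 = 0.5917; mass C = 0.5917 × 12.01 = 7.106 g
mol H = 2 × (3.046 / 18.02) = 0.3381; mass H = 0.3381 × 1.008 = 0.3408 g
mass O = 10.15 − (7.447) = 2.703 g → mol O = 0.1689
Ratios (÷ 0.1689): C 3.502, H 2.001, O 1.000
×2: C 7.00, H 4.00, O 2.00 → C7H4O2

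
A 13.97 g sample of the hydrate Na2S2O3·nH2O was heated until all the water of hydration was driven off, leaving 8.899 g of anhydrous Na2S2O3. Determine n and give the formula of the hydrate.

Na2S2O3·5H2O

Mass of water lost = 13.97 − 8.899 = 5.071 g → 5.071 / 18.02 = 0.2814 mol H2O
Molar mass of Na2S2O3 = 158.12 g/mol → mol Na2S2O3 = 8.899 / 158.12 = 0.05628
n = 0.2814 / 0.05628 = 5.00 ≈ 5 → Na2S2O3·5H2O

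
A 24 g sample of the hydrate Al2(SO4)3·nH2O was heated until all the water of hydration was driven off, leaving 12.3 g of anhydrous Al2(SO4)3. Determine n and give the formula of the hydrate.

Al2(SO4)3·18H2O

Mass of water lost = 24 − 12.3 = 11.7 g → 11.7 / 18.02 = 0.6493 mol H2O
Molar mass of Al2(SO4)3 = 342.17 g/mol → mol Al2(SO4)3 = 12.3 / 342.17 = 0.03595
n = 0.6493 / 0.03595 = 18.06 ≈ 18 → Al2(SO4)3·18H2O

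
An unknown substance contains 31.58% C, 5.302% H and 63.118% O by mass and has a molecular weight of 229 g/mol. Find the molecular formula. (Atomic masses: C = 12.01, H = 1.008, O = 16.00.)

C6H12O9

Assume 100 g: 31.58 g C, 5.302 g H, 63.118 g O.
C: 31.58 g ÷ 12.01 g/mol = 2.629 mol
H: 5.302 g ÷ 1.008 g/mol = 5.26 mol
O: 63.118 g ÷ 16.00 g/mol = 3.945 mol
Ratios (÷ 2.629): C 1.000, H 2.000, O 1.500
Scaling by 2: C 2.00, H 4.00, O 3.00 → C2H4O3
Empirical-formula mass = 76.05 g/mol
n = 229 / 76.05 = 3.01 ≈ 3
Molecular formula = (C2H4O3)×3 = C6H12O9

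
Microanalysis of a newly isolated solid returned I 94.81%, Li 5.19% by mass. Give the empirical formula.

Assume 100 g: 94.81 g I, 5.19 g Li.
n(I) = 94.81/126.90 = 0.7471, n(Li) = 5.19/6.94 = 0.7478
Ratios (÷ 0.7471): I 1.000, Li 1.001
≈ 1:1 → ILi

ILi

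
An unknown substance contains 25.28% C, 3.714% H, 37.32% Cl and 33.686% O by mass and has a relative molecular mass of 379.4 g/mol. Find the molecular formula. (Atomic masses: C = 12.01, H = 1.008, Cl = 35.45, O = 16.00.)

C8H14Cl4O8

Assume 100 g: 25.28 g C, 3.714 g H, 37.32 g Cl, 33.686 g O.
Moles — C: 25.28 / 12.01 = 2.105 mol; H: 3.714 / 1.008 = 3.685 mol; Cl: 37.32 / 35.45 = 1.053 mol; O: 33.686 / 16.00 = 2.105 mol
Smallest is Cl at 1.053 mol; normalising gives C 1.999, H 3.500, Cl 1.000, O 2.000
Multiply by 2: C 4.00, H 7.00, Cl 2.00, O 4.00 → C4H7Cl2O4
Empirical-formula mass = 190.00 g/mol
n = 379.4 / 190.00 = 2.00 ≈ 2
Molecular formula = (C4H7Cl2O4)×2 = C8H14Cl4O8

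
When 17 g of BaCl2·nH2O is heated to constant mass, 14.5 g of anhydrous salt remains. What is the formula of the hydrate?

Mass of water lost = 17 − 14.5 = 2.5 g → 2.5 / 18.02 = 0.1387 mol H2O
Molar mass of BaCl2 = 208.23 g/mol → mol BaCl2 = 14.5 / 208.23 = 0.06963
n = 0.1387 / 0.06963 = 1.99 ≈ 2 → BaCl2·2H2O

BaCl2·2H2O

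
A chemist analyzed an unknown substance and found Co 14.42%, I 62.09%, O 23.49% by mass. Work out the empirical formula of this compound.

Assume 100 g: 14.42 g Co, 62.09 g I, 23.49 g O.
n(Co) = 14.42/58.93 = 0.2447, n(I) = 62.09/126.90 = 0.4893, n(O) = 23.49/16.00 = 1.468
Divide by the smallest (0.2447 mol Co): Co 1.000, I 2.000, O 6.000
≈ 1:2:6 → CoI2O6

CoI2O6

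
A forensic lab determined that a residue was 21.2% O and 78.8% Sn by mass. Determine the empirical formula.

Assume 100 g: 21.2 g O, 78.8 g Sn.
Moles — O: 21.2 / 16.00 = 1.325 mol; Sn: 78.8 / 118.71 = 0.6638 mol
Smallest is Sn at 0.6638 mol; normalising gives O 1.996, Sn 1.000
Ratio ≈ 2:1, so the empirical formula is O2Sn

O2Sn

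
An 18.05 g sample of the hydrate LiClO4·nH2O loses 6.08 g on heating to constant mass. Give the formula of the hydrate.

LiClO4·3H2O

Mass of anhydrous LiClO4 = 18.05 − 6.08 = 11.97 g
mol H2O = 6.08 / 18.02 = 0.3374
Molar mass of LiClO4 = 106.39 g/mol → mol LiClO4 = 11.97 / 106.39 = 0.1125
n = 0.3374 / 0.1125 = 3.00 ≈ 3 → LiClO4·3H2O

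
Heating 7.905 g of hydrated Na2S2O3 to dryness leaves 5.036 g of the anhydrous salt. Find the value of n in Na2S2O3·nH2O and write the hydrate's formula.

Na2S2O3·5H2O

Mass of water lost = 7.905 − 5.036 = 2.869 g → 2.869 / 18.02 = 0.1592 mol H2O
Molar mass of Na2S2O3 = 158.12 g/mol → mol Na2S2O3 = 5.036 / 158.12 = 0.03185
n = 0.1592 / 0.03185 = 5.00 ≈ 5 → Na2S2O3·5H2O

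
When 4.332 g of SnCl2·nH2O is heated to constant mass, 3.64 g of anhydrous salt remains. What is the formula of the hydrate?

SnCl2·2H2O

Mass of water lost = 4.332 − 3.64 = 0.692 g → 0.692 / 18.02 = 0.0384 mol H2O
Molar mass of SnCl2 = 189.61 g/mol → mol SnCl2 = 3.64 / 189.61 = 0.0192
n = 0.0384 / 0.0192 = 2.00 ≈ 2 → SnCl2·2H2O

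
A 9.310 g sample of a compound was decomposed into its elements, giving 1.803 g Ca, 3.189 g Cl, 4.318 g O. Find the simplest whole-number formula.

CaCl2O6

Moles — Ca: 1.803 / 40.08 = 0.04499 mol; Cl: 3.189 / 35.45 = 0.08996 mol; O: 4.318 / 16.00 = 0.2699 mol
Divide by the smallest (0.04499 mol Ca): Ca 1.000, Cl 2.000, O 5.999
→ CaCl2O6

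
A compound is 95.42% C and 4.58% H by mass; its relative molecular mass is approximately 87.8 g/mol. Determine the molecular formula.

Assume 100 g: 95.42 g C, 4.58 g H.
n(C) = 95.42/12.01 = 7.945, n(H) = 4.58/1.008 = 4.544
Smallest is H at 4.544 mol; normalising gives C 1.749, H 1.000
Multiply by 4: C 6.99, H 4.00 → C7H4
Empirical-formula mass = 88.10 g/mol
n = 87.8 / 88.10 = 1.00 ≈ 1
Molecular formula = empirical formula = C7H4

C7H4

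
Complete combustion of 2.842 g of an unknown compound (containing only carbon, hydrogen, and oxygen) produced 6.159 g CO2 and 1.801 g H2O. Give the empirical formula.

mol C = 6.159 / 44.01 = 0.1399; mass C = 0.1399 × 12.01 = 1.681 g
mol H = 2 × (1.801 / 18.02) = 0.1999; mass H = 0.1999 × 1.008 = 0.2015 g
mass O = 2.842 − (1.882) = 0.9598 g → mol O = 0.05999
Smallest is O at 0.05999 mol; normalising gives C 2.333, H 3.332, O 1.000
Scaling by 3: C 7.00, H 10.00, O 3.00 → C7H10O3

C7H10O3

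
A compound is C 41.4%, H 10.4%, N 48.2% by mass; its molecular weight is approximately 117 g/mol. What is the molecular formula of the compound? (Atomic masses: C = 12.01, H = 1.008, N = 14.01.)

Assume 100 g: 41.4 g C, 10.4 g H, 48.2 g N.
Moles — C: 41.4 / 12.01 = 3.447 mol; H: 10.4 / 1.008 = 10.32 mol; N: 48.2 / 14.01 = 3.44 mol
Smallest is N at 3.44 mol; normalising gives C 1.002, H 2.999, N 1.000
Ratio ≈ 1:3:1, so the empirical formula is CH3N
Empirical-formula mass = 29.04 g/mol
n = 117 / 29.04 = 4.03 ≈ 4
Molecular formula = (CH3N)×4 = C4H12N4

C4H12N4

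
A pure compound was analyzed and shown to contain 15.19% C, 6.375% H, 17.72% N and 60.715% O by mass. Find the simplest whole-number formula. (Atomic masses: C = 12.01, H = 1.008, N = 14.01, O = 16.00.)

Assume 100 g: 15.19 g C, 6.375 g H, 17.72 g N, 60.715 g O.
n(C) = 15.19/12.01 = 1.265, n(H) = 6.375/1.008 = 6.324, n(N) = 17.72/14.01 = 1.265, n(O) = 60.715/16.00 = 3.795
Smallest is C at 1.265 mol; normalising gives C 1.000, H 5.000, N 1.000, O 3.000
→ CH5NO3

CH5NO3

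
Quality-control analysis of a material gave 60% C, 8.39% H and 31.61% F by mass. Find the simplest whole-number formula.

Assume 100 g: 60 g C, 8.39 g H, 31.61 g F.
n(C) = 60/12.01 = 4.996, n(H) = 8.39/1.008 = 8.323, n(F) = 31.61/19.00 = 1.664
Ratios (÷ 1.664): C 3.003, H 5.003, F 1.000
→ C3H5F

C3H5F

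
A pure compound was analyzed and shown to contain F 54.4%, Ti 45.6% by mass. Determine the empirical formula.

F3Ti

Assume 100 g: 54.4 g F, 45.6 g Ti.
n(F) = 54.4/19.00 = 2.863, n(Ti) = 45.6/47.87 = 0.9526
Ratios (÷ 0.9526): F 3.006, Ti 1.000
Ratio ≈ 3:1, so the empirical formula is F3Ti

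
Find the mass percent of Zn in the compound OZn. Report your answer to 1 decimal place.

Molar mass = 1(16.00) + 1(65.38) = 81.380 g/mol
Mass of Zn per mole = 1 × 65.38 = 65.380 g
% Zn = 65.380 / 81.380 × 100 = 80.3%

80.3%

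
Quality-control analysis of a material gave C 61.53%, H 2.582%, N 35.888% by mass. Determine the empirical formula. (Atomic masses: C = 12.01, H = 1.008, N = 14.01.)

Assume 100 g: 61.53 g C, 2.582 g H, 35.888 g N.
n(C) = 61.53/12.01 = 5.123, n(H) = 2.582/1.008 = 2.562, n(N) = 35.888/14.01 = 2.562
Ratios (÷ 2.562): C 2.000, H 1.000, N 1.000
≈ 2:1:1 → C2HN

C2HN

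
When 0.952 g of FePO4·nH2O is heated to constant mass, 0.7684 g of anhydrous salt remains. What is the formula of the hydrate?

Mass of water lost = 0.952 − 0.7684 = 0.1836 g → 0.1836 / 18.02 = 0.01019 mol H2O
Molar mass of FePO4 = 150.82 g/mol → mol FePO4 = 0.7684 / 150.82 = 0.005095
n = 0.01019 / 0.005095 = 2.00 ≈ 2 → FePO4·2H2O

FePO4·2H2O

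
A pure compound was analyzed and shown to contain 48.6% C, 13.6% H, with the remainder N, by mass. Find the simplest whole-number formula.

Assume 100 g: 48.6 g C, 13.6 g H, 37.8 g N.
n(C) = 48.6/12.01 = 4.047, n(H) = 13.6/1.008 = 13.49, n(N) = 37.8/14.01 = 2.698
Ratios (÷ 2.698): C 1.500, H 5.001, N 1.000
Scaling by 2: C 3.00, H 10.00, N 2.00 → C3H10N2

C3H10N2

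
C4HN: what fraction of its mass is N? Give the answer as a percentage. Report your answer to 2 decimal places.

Molar mass = 4(12.01) + 1(1.008) + 1(14.01) = 63.058 g/mol
Mass of N per mole = 1 × 14.01 = 14.010 g
% N = 14.010 / 63.058 × 100 = 22.22%

22.22%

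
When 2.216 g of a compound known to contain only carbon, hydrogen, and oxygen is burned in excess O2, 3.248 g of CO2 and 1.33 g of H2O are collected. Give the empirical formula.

CH2O

mol C = 3.248 / 44.01 = 0.07380; mass C = 0.07380 × 12.01 = 0.8864 g
mol H = 2 × (1.33 / 18.02) = 0.1476; mass H = 0.1476 × 1.008 = 0.1488 g
mass O = 2.216 − (1.035) = 1.181 g → mol O = 0.07380
Divide by the smallest (0.0738 mol C): C 1.000, H 2.000, O 1.000
→ CH2O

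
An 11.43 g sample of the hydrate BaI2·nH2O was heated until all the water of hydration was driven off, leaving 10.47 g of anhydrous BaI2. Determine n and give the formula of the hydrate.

Mass of water lost = 11.43 − 10.47 = 0.96 g → 0.96 / 18.02 = 0.05327 mol H2O
Molar mass of BaI2 = 391.13 g/mol → mol BaI2 = 10.47 / 391.13 = 0.02677
n = 0.05327 / 0.02677 = 1.99 ≈ 2 → BaI2·2H2O

BaI2·2H2O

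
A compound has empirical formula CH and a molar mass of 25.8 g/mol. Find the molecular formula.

C2H2

Empirical-formula mass = 13.02 g/mol
n = 25.8 / 13.02 = 1.98 ≈ 2
Molecular formula = (CH)2 = C2H2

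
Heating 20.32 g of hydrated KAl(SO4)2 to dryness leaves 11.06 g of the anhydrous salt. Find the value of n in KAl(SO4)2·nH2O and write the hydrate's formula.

KAl(SO4)2·12H2O

Mass of water lost = 20.32 − 11.06 = 9.26 g → 9.26 / 18.02 = 0.5139 mol H2O
Molar mass of KAl(SO4)2 = 258.22 g/mol → mol KAl(SO4)2 = 11.06 / 258.22 = 0.04283
n = 0.5139 / 0.04283 = 12.00 ≈ 12 → KAl(SO4)2·12H2O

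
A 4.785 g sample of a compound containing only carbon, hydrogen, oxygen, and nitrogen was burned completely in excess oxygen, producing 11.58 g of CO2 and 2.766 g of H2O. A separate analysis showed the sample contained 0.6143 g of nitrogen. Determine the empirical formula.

mol C = 11.58 / 44.01 = 0.2631; mass C = 0.2631 × 12.01 = 3.160 g
mol H = 2 × (2.766 / 18.02) = 0.3070; mass H = 0.3070 × 1.008 = 0.3094 g
mol N = 0.6143 / 14.01 = 0.04385
mass O = 4.785 − (4.084) = 0.7012 g → mol O = 0.04382
Divide by the smallest (0.04382 mol O): C 6.004, H 7.005, N 1.001, O 1.000
≈ 6:7:1:1 → C6H7NO

C6H7NO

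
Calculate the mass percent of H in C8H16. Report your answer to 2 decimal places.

14.37%

Molar mass = 8(12.01) + 16(1.008) = 112.208 g/mol
Mass of H per mole = 16 × 1.008 = 16.128 g
% H = 16.128 / 112.208 × 100 = 14.37%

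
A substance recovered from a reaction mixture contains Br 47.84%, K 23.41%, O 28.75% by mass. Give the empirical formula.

BrKO3

Assume 100 g: 47.84 g Br, 23.41 g K, 28.75 g O.
Moles — Br: 47.84 / 79.90 = 0.5987 mol; K: 23.41 / 39.10 = 0.5987 mol; O: 28.75 / 16.00 = 1.797 mol
Divide by the smallest (0.5987 mol K): Br 1.000, K 1.000, O 3.001
→ BrKO3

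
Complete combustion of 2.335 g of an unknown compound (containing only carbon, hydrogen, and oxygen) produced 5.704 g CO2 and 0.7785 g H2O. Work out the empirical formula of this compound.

mol C = 5.704 / 44.01 = 0.1296; mass C = 0.1296 × 12.01 = 1.557 g
mol H = 2 × (0.7785 / 18.02) = 0.08640; mass H = 0.08640 × 1.008 = 0.08710 g
mass O = 2.335 − (1.644) = 0.6913 g → mol O = 0.04321
Divide by the smallest (0.04321 mol O): C 3.000, H 2.000, O 1.000
≈ 3:2:1 → C3H2O

C3H2O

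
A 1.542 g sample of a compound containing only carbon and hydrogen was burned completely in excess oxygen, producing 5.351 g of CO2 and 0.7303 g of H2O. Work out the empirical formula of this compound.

C3H2

mol C = 5.351 / 44.01 = 0.1216; mass C = 0.1216 × 12.01 = 1.460 g
mol H = 2 × (0.7303 / 18.02) = 0.08105; mass H = 0.08105 × 1.008 = 0.08170 g
Divide by the smallest (0.08105 mol H): C 1.500, H 1.000
×2: C 3.00, H 2.00 → C3H2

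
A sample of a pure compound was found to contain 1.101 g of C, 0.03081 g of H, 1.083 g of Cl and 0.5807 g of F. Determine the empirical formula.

C3HClF

Moles — C: 1.101 / 12.01 = 0.09167 mol; H: 0.03081 / 1.008 = 0.03057 mol; Cl: 1.083 / 35.45 = 0.03055 mol; F: 0.5807 / 19.00 = 0.03056 mol
Ratios (÷ 0.03055): C 3.001, H 1.001, Cl 1.000, F 1.000
→ C3HClF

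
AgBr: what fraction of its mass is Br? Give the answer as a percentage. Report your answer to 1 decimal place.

Molar mass = 1(107.87) + 1(79.90) = 187.770 g/mol
Mass of Br per mole = 1 × 79.90 = 79.900 g
% Br = 79.900 / 187.770 × 100 = 42.6%

42.6%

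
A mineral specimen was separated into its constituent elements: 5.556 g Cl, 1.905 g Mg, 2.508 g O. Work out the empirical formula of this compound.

Cl2MgO2

n(Cl) = 5.556/35.45 = 0.1567, n(Mg) = 1.905/24.31 = 0.07836, n(O) = 2.508/16.00 = 0.1568
Ratios (÷ 0.07836): Cl 2.000, Mg 1.000, O 2.000
→ Cl2MgO2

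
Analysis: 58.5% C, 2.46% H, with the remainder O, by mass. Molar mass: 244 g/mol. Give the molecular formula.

C12H6O6

Assume 100 g: 58.5 g C, 2.46 g H, 39.04 g O.
Moles — C: 58.5 / 12.01 = 4.871 mol; H: 2.46 / 1.008 = 2.44 mol; O: 39.04 / 16.00 = 2.44 mol
Ratios (÷ 2.44): C 1.996, H 1.000, O 1.000
→ C2HO
Empirical-formula mass = 41.03 g/mol
n = 244 / 41.03 = 5.95 ≈ 6
Molecular formula = (C2HO)×6 = C12H6O6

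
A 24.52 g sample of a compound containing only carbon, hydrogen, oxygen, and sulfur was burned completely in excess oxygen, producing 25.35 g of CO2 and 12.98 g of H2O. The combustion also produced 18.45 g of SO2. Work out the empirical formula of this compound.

mol C = 25.35 / 44.01 = 0.5760; mass C = 0.5760 × 12.01 = 6.918 g
mol H = 2 × (12.98 / 18.02) = 1.441; mass H = 1.441 × 1.008 = 1.452 g
mol S = 18.45 / 64.07 = 0.2880; mass S = 9.235 g
mass O = 24.52 − (17.61) = 6.915 g → mol O = 0.4322
Divide by the smallest (0.288 mol S): C 2.000, H 5.003, O 1.501, S 1.000
×2: C 4.00, H 10.01, O 3.00, S 2.00 → C4H10O3S2

C4H10O3S2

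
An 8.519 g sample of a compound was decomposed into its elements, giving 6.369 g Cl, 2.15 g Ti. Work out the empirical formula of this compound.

Cl: 6.369 g ÷ 35.45 g/mol = 0.1797 mol
Ti: 2.15 g ÷ 47.87 g/mol = 0.04491 mol
Divide by the smallest (0.04491 mol Ti): Cl 4.000, Ti 1.000
→ Cl4Ti

Cl4Ti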